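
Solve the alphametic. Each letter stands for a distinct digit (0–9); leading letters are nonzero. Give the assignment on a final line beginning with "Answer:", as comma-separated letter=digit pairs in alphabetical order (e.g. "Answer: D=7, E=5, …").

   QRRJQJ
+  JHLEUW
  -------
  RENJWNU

Step 1. [col 1: J + W ≡ U (mod 10)] no forcing yet in column 1 (carry-in 0); U=3 is free and consistent — try it, so U=3.
Step 2. [R] adding two 6-digit numbers gives at most 6+1 digits, and here it does — R is that final carry and must be 1. So R=1.
Step 3. [col 1: J + W ≡ U (mod 10)] no forcing yet in column 1 (carry-in 0); J=5 is free and consistent — try it ⇒ J=5.
Step 4. [col 1: J + W ≡ U (mod 10)] column 1: given J=5, U=3, carry-in 0, and digits 1,3,5 already taken and all letters distinct, J+W≡U (mod 10) forces W=8 ⇒ W=8.
Step 5. [col 2: Q + U ≡ N (mod 10)] several values work for N in column 2 (Q + U ≡ N (mod 10), carry-in 1); try N=0, so N=0.
Step 6. [col 2: Q + U ≡ N (mod 10)] column 2 reads Q+U+carry(1)=N with U=3, N=0; with digits 0,1,3,5,8 already taken and all letters distinct, the only value for Q is 6 ⇒ Q=6.
Step 7. [col 3: J + E ≡ W (mod 10)] column 3: given J=5, W=8, carry-in 1, and digits 0,1,3,5,6,8 already taken and all letters distinct, J+E≡W (mod 10) forces E=2 ⇒ E=2.
Step 8. [col 4: R + L ≡ J (mod 10)] column 4 reads R+L+carry(0)=J with R=1, J=5; with digits 0,1,2,3,5,6,8 already taken and all letters distinct, the only value for L is 4. So L=4.
Step 9. [col 5: R + H ≡ N (mod 10)] in column 5 we have R+H≡N with carry-in 0; given R=1, N=0 and digits 0,1,2,3,4,5,6,8 already taken and all letters distinct, that pins H to 9 ⇒ H=9.

Answer: E=2, H=9, J=5, L=4, N=0, Q=6, R=1, U=3, W=8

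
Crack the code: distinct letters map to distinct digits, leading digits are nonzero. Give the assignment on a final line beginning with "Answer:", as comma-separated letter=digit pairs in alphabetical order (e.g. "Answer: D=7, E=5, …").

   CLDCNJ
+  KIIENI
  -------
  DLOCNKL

Step 1. [col 1: J + I ≡ L (mod 10)] column 1 (J + I ≡ L (mod 10), carry-in 0) doesn't pin L yet; pick L=3 and continue, so L=3.
Step 2. [col 1: J + I ≡ L (mod 10)] J=7 is one option consistent with column 1 (J + I ≡ L (mod 10), carry-in 0) — take it ⇒ J=7.
Step 3. [D] D is the leading digit of a 7-digit sum of two 6-digit numbers; the final carry is exactly 1, so D=1.
Step 4. [col 1: J + I ≡ L (mod 10)] column 1: given J=7, L=3, carry-in 0, and digits 1,3,7 already taken and all letters distinct, J+I≡L (mod 10) forces I=6 ⇒ I=6.
Step 5. [col 2: N + N ≡ K (mod 10)] several values work for K in column 2 (N + N ≡ K (mod 10), carry-in 1); try K=5 ⇒ K=5.
Step 6. [col 2: N + N ≡ K (mod 10)] in column 2 we have N+N≡K with carry-in 1; given K=5 and digits 1,3,5,6,7 already taken and all letters distinct, that pins N to 2. So N=2.
Step 7. [col 3: C + E ≡ N (mod 10)] C=8 is one option consistent with column 3 (C + E ≡ N (mod 10), carry-in 0) — take it. So C=8.
Step 8. [col 3: C + E ≡ N (mod 10)] column 3: given C=8, N=2, carry-in 0, and digits 1,2,3,5,6,7,8 already taken and all letters distinct, C+E≡N (mod 10) forces E=4. So E=4.
Step 9. [col 5: L + I ≡ O (mod 10)] in column 5 we have L+I≡O with carry-in 0; given L=3, I=6 and digits 1,2,3,4,5,6,7,8 already taken and all letters distinct, that pins O to 9 ⇒ O=9.

Answer: C=8, D=1, E=4, I=6, J=7, K=5, L=3, N=2, O=9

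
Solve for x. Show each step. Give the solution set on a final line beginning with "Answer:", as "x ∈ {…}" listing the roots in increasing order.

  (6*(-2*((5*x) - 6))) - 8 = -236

Step 1. [(6*(-2*((5*x) - 6))) - 8 = -236] the outer -8 inverts by adding 8. So sub: 6*(-2*((5*x) - 6)) = -228.
Step 2. [6*(-2*((5*x) - 6)) = -228] leading coefficient 6: divide by 6, so div: -2*((5*x) - 6) = -38.
Step 3. [-2*((5*x) - 6) = -38] -2·(inner) — divide through by -2, so div: (5*x) - 6 = 19.
Step 4. [(5*x) - 6 = 19] add 6: x sits inside (… - 6), so sub: 5*x = 25.
Step 5. [5*x = 25] 5·(inner) — divide through by 5. So div: x = 5.

Answer: x ∈ {5}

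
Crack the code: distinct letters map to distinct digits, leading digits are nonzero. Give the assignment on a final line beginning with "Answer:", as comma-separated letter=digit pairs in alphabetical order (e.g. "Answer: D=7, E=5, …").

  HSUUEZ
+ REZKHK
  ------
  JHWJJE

Step 1. [col 1: Z + K ≡ E (mod 10)] several values work for K in column 1 (Z + K ≡ E (mod 10), carry-in 0); try K=3. So K=3.
Step 2. [col 1: Z + K ≡ E (mod 10)] E=1 is one option consistent with column 1 (Z + K ≡ E (mod 10), carry-in 0) — take it, so E=1.
Step 3. [col 1: Z + K ≡ E (mod 10)] column 1 reads Z+K+carry(0)=E with K=3, E=1; with digits 1,3 already taken and all letters distinct, the only value for Z is 8 ⇒ Z=8.
Step 4. [col 2: E + H ≡ J (mod 10)] H=7 is one option consistent with column 2 (E + H ≡ J (mod 10), carry-in 1) — take it ⇒ H=7.
Step 5. [col 2: E + H ≡ J (mod 10)] column 2: given E=1, H=7, carry-in 1, and digits 1,3,7,8 already taken and all letters distinct, E+H≡J (mod 10) forces J=9, so J=9.
Step 6. [col 3: U + K ≡ J (mod 10)] in column 3 we have U+K≡J with carry-in 0; given K=3, J=9 and digits 1,3,7,8,9 already taken and all letters distinct, that pins U to 6, so U=6.
Step 7. [col 4: U + Z ≡ W (mod 10)] column 4: given U=6, Z=8, carry-in 0, and digits 1,3,6,7,8,9 already taken and all letters distinct, U+Z≡W (mod 10) forces W=4. So W=4.
Step 8. [col 5: S + E ≡ H (mod 10)] in column 5 we have S+E≡H with carry-in 1; given E=1, H=7 and digits 1,3,4,6,7,8,9 already taken and all letters distinct, that pins S to 5 ⇒ S=5.
Step 9. [col 6: H + R ≡ J (mod 10)] column 6: given H=7, J=9, carry-in 0, and digits 1,3,4,5,6,7,8,9 already taken and all letters distinct, H+R≡J (mod 10) forces R=2, so R=2.

Answer: E=1, H=7, J=9, K=3, R=2, S=5, U=6, W=4, Z=8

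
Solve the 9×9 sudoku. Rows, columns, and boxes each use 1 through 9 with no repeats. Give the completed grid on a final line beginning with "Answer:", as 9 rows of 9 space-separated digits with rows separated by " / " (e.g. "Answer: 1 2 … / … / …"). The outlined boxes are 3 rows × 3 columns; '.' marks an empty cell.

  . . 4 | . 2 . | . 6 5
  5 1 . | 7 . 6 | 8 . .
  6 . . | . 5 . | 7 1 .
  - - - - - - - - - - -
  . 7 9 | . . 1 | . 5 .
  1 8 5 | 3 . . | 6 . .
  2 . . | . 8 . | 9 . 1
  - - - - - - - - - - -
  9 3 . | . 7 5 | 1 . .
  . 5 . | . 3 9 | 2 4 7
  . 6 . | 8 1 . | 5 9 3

Step 1. [r7c4∈{2,4,6}] 4 has one home in row 7: r7c4. So r7c4=4.
Step 2. [r4c7∈{3,4}] 4 has one home in col 7: r4c7, so r4c7=4.
Step 3. [r5c9∈{2}] r5c9 has the single candidate 2 ⇒ r5c9=2.
Step 4. [r7c3∈{2,8}] 2 has one home in row 7: r7c3 ⇒ r7c3=2.
Step 5. [r2c3∈{3}] r2c3 is down to just 3. So r2c3=3.
Step 6. [r3c4∈{9}] r3c4 is down to just 9 ⇒ r3c4=9.
Step 7. [r3c6∈{3,4,8}] in row 3, 3 fits only at r3c6 ⇒ r3c6=3.
Step 8. [r8c4∈{6}] r8c4's peers cover all but 6 ⇒ r8c4=6.
Step 9. [r3c3∈{8}] r3c3 is down to just 8 ⇒ r3c3=8.
Step 10. [r5c8∈{7}] r5c8 is down to just 7 ⇒ r5c8=7.
Step 11. [r2c5∈{4}] r2c5 is down to just 4. So r2c5=4.
Step 12. [r6c2∈{4}] r6c2's peers cover all but 4. So r6c2=4.
Step 13. [r9c3∈{7}] r9c3 is down to just 7 ⇒ r9c3=7.
Step 14. [r7c8∈{8}] r7c8's peers cover all but 8, so r7c8=8.
Step 15. [r1c6∈{8}] r1c6's peers cover all but 8. So r1c6=8.
Step 16. [r4c4∈{2}] r4c4 is down to just 2, so r4c4=2.
Step 17. [r3c9∈{4}] nothing but 4 survives at r3c9 ⇒ r3c9=4.
Step 18. [r5c6∈{4}] nothing but 4 survives at r5c6, so r5c6=4.
Step 19. [r1c7∈{3}] r1c7's peers cover all but 3. So r1c7=3.
Step 20. [r2c8∈{2}] only 2 remains possible at r2c8 ⇒ r2c8=2.
Step 21. [r7c9∈{6}] only 6 remains possible at r7c9 ⇒ r7c9=6.
Step 22. [r4c1∈{3}] r4c1's peers cover all but 3 ⇒ r4c1=3.
Step 23. [r8c1∈{8}] r8c1 is down to just 8, so r8c1=8.
Step 24. [r4c5∈{6}] only 6 remains possible at r4c5. So r4c5=6.
Step 25. [r1c1∈{7}] r1c1 is down to just 7. So r1c1=7.
Step 26. [r6c4∈{5}] r6c4 has the single candidate 5, so r6c4=5.
Step 27. [r4c9∈{8}] r4c9 is down to just 8. So r4c9=8.
Step 28. [r6c6∈{7}] r6c6 is down to just 7, so r6c6=7.
Step 29. [r6c3∈{6}] r6c3's peers cover all but 6, so r6c3=6.
Step 30. [r6c8∈{3}] only 3 remains possible at r6c8. So r6c8=3.
Step 31. [r9c6∈{2}] only 2 remains possible at r9c6. So r9c6=2.
Step 32. [r8c3∈{1}] only 1 remains possible at r8c3 ⇒ r8c3=1.
Step 33. [r5c5∈{9}] r5c5 has the single candidate 9, so r5c5=9.
Step 34. [r9c1∈{4}] r9c1 has the single candidate 4, so r9c1=4.
Step 35. [r2c9∈{9}] r2c9's peers cover all but 9 ⇒ r2c9=9.
Step 36. [r1c2∈{9}] r1c2 has the single candidate 9, so r1c2=9.
Step 37. [r3c2∈{2}] r3c2's peers cover all but 2. So r3c2=2.
Step 38. [r1c4∈{1}] only 1 remains possible at r1c4 ⇒ r1c4=1.

Answer: 7 9 4 1 2 8 3 6 5 / 5 1 3 7 4 6 8 2 9 / 6 2 8 9 5 3 7 1 4 / 3 7 9 2 6 1 4 5 8 / 1 8 5 3 9 4 6 7 2 / 2 4 6 5 8 7 9 3 1 / 9 3 2 4 7 5 1 8 6 / 8 5 1 6 3 9 2 4 7 / 4 6 7 8 1 2 5 9 3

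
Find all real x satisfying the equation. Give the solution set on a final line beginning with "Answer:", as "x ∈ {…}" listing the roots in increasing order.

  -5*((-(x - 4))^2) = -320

Step 1. [-5*((-(x - 4))^2) = -320] divide by the outer -5 ⇒ div: (-(x - 4))^2 = 64.
Step 2. [(-(x - 4))^2 = 64] 64 ≥ 0, LHS is (·)² — take ±√, so sqrt: -(x - 4) = 8 or -8.
Step 3. [-(x - 4) = 8 or -8] LHS negated; negate both sides, so neg: x - 4 = -8 or 8.
Step 4. [x - 4 = -8 or 8] peel the -4: add 4 from each side, so sub: x = -4 or 12.

Answer: x ∈ {-4, 12}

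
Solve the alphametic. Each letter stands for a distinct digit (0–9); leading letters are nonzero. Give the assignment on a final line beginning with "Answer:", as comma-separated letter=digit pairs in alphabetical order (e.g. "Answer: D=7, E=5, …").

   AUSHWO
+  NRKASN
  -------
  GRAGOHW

Step 1. [col 1: O + N ≡ W (mod 10)] column 1 (O + N ≡ W (mod 10), carry-in 0) doesn't pin O yet; pick O=8 and continue. So O=8.
Step 2. [G] G is the leading digit of a 7-digit sum of two 6-digit numbers; the final carry is exactly 1 ⇒ G=1.
Step 3. [col 1: O + N ≡ W (mod 10)] several values work for W in column 1 (O + N ≡ W (mod 10), carry-in 0); try W=7, so W=7.
Step 4. [col 1: O + N ≡ W (mod 10)] from column 1 (O=8, W=7, carry-in 0, digits 1,7,8 already taken and all letters distinct): N must equal 9, so N=9.
Step 5. [col 2: W + S ≡ H (mod 10)] several values work for H in column 2 (W + S ≡ H (mod 10), carry-in 1); try H=4 ⇒ H=4.
Step 6. [col 2: W + S ≡ H (mod 10)] from column 2 (W=7, H=4, carry-in 1, digits 1,4,7,8,9 already taken and all letters distinct): S must equal 6 ⇒ S=6.
Step 7. [col 3: H + A ≡ O (mod 10)] column 3: given H=4, O=8, carry-in 1, and digits 1,4,6,7,8,9 already taken and all letters distinct, H+A≡O (mod 10) forces A=3, so A=3.
Step 8. [col 4: S + K ≡ G (mod 10)] column 4 reads S+K+carry(0)=G with S=6, G=1; with digits 1,3,4,6,7,8,9 already taken and all letters distinct, the only value for K is 5. So K=5.
Step 9. [col 5: U + R ≡ A (mod 10)] no forcing yet in column 5 (carry-in 1); R=2 is free and consistent — try it, so R=2.
Step 10. [col 5: U + R ≡ A (mod 10)] from column 5 (R=2, A=3, carry-in 1, digits 1,2,3,4,5,6,7,8,9 already taken and all letters distinct): U must equal 0, so U=0.

Answer: A=3, G=1, H=4, K=5, N=9, O=8, R=2, S=6, U=0, W=7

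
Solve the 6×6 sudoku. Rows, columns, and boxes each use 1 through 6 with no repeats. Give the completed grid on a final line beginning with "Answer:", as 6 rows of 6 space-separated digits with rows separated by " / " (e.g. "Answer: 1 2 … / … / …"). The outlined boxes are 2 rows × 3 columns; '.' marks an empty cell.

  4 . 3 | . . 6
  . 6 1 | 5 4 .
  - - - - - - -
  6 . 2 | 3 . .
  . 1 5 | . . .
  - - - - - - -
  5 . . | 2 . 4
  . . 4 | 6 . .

Step 1. [r5c5∈{1,3}] across row 5, 1 lands solely at r5c5, so r5c5=1.
Step 2. [r6c5∈{3,5}] in col 5, 3 fits only at r6c5. So r6c5=3.
Step 3. [r1c5∈{2}] r1c5 is down to just 2, so r1c5=2.
Step 4. [r6c1∈{1,2}] r6c1 is the only open cell in row 6 admitting 1 ⇒ r6c1=1.
Step 5. [r3c6∈{1,5}] r3c6 is the only open cell in row 3 admitting 1, so r3c6=1.
Step 6. [r1c2∈{5}] only 5 remains possible at r1c2 ⇒ r1c2=5.
Step 7. [r6c2∈{2}] nothing but 2 survives at r6c2. So r6c2=2.
Step 8. [r4c1∈{3}] r4c1's peers cover all but 3, so r4c1=3.
Step 9. [r4c4∈{4}] nothing but 4 survives at r4c4, so r4c4=4.
Step 10. [r1c4∈{1}] nothing but 1 survives at r1c4 ⇒ r1c4=1.
Step 11. [r2c1∈{2}] r2c1's peers cover all but 2. So r2c1=2.
Step 12. [r3c5∈{5}] nothing but 5 survives at r3c5 ⇒ r3c5=5.
Step 13. [r3c2∈{4}] only 4 remains possible at r3c2, so r3c2=4.
Step 14. [r5c2∈{3}] r5c2's peers cover all but 3 ⇒ r5c2=3.
Step 15. [r4c5∈{6}] only 6 remains possible at r4c5. So r4c5=6.
Step 16. [r4c6∈{2}] only 2 remains possible at r4c6. So r4c6=2.
Step 17. [r2c6∈{3}] only 3 remains possible at r2c6. So r2c6=3.
Step 18. [r6c6∈{5}] r6c6 has the single candidate 5. So r6c6=5.
Step 19. [r5c3∈{6}] r5c3 has the single candidate 6 ⇒ r5c3=6.

Answer: 4 5 3 1 2 6 / 2 6 1 5 4 3 / 6 4 2 3 5 1 / 3 1 5 4 6 2 / 5 3 6 2 1 4 / 1 2 4 6 3 5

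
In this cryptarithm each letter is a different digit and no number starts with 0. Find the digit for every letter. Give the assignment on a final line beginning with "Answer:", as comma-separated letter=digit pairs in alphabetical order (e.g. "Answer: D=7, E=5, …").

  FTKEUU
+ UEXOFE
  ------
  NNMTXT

Step 1. [col 1: U + E ≡ T (mod 10)] no forcing yet in column 1 (carry-in 0); U=3 is free and consistent — try it ⇒ U=3.
Step 2. [col 1: U + E ≡ T (mod 10)] no forcing yet in column 1 (carry-in 0); T=1 is free and consistent — try it, so T=1.
Step 3. [col 1: U + E ≡ T (mod 10)] from column 1 (U=3, T=1, carry-in 0, digits 1,3 already taken and all letters distinct): E must equal 8. So E=8.
Step 4. [col 2: U + F ≡ X (mod 10)] F=6 is one option consistent with column 2 (U + F ≡ X (mod 10), carry-in 1) — take it. So F=6.
Step 5. [col 2: U + F ≡ X (mod 10)] column 2: given U=3, F=6, carry-in 1, and digits 1,3,6,8 already taken and all letters distinct, U+F≡X (mod 10) forces X=0 ⇒ X=0.
Step 6. [col 3: E + O ≡ T (mod 10)] from column 3 (E=8, T=1, carry-in 1, digits 0,1,3,6,8 already taken and all letters distinct): O must equal 2 ⇒ O=2.
Step 7. [col 4: K + X ≡ M (mod 10)] column 4 reads K+X+carry(1)=M with X=0; with digits 0,1,2,3,6,8 already taken and all letters distinct, the only value for K is 4 ⇒ K=4.
Step 8. [col 4: K + X ≡ M (mod 10)] column 4 reads K+X+carry(1)=M with K=4, X=0; with digits 0,1,2,3,4,6,8 already taken and all letters distinct, the only value for M is 5. So M=5.
Step 9. [col 5: T + E ≡ N (mod 10)] from column 5 (T=1, E=8, carry-in 0, digits 0,1,2,3,4,5,6,8 already taken and all letters distinct): N must equal 9 ⇒ N=9.

Answer: E=8, F=6, K=4, M=5, N=9, O=2, T=1, U=3, X=0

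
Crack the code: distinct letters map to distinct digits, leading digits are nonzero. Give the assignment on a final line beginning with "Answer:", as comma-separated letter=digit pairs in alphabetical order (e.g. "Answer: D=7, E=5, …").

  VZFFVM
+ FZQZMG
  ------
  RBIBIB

Step 1. [col 1: M + G ≡ B (mod 10)] several values work for G in column 1 (M + G ≡ B (mod 10), carry-in 0); try G=7. So G=7.
Step 2. [col 1: M + G ≡ B (mod 10)] no forcing yet in column 1 (carry-in 0); M=2 is free and consistent — try it. So M=2.
Step 3. [col 1: M + G ≡ B (mod 10)] from column 1 (M=2, G=7, carry-in 0, digits 2,7 already taken and all letters distinct): B must equal 9. So B=9.
Step 4. [col 2: V + M ≡ I (mod 10)] V=1 is one option consistent with column 2 (V + M ≡ I (mod 10), carry-in 0) — take it. So V=1.
Step 5. [col 2: V + M ≡ I (mod 10)] in column 2 we have V+M≡I with carry-in 0; given V=1, M=2 and digits 1,2,7,9 already taken and all letters distinct, that pins I to 3, so I=3.
Step 6. [col 3: F + Z ≡ B (mod 10)] column 3 (F + Z ≡ B (mod 10), carry-in 0) doesn't pin Z yet; pick Z=4 and continue, so Z=4.
Step 7. [col 3: F + Z ≡ B (mod 10)] in column 3 we have F+Z≡B with carry-in 0; given Z=4, B=9 and digits 1,2,3,4,7,9 already taken and all letters distinct, that pins F to 5, so F=5.
Step 8. [col 4: F + Q ≡ I (mod 10)] in column 4 we have F+Q≡I with carry-in 0; given F=5, I=3 and digits 1,2,3,4,5,7,9 already taken and all letters distinct, that pins Q to 8 ⇒ Q=8.
Step 9. [col 6: V + F ≡ R (mod 10)] from column 6 (V=1, F=5, carry-in 0, digits 1,2,3,4,5,7,8,9 already taken and all letters distinct): R must equal 6, so R=6.

Answer: B=9, F=5, G=7, I=3, M=2, Q=8, R=6, V=1, Z=4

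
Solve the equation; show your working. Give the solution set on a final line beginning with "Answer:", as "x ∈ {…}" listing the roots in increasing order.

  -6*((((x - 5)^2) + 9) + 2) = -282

Step 1. [-6*((((x - 5)^2) + 9) + 2) = -282] LHS = -6·(…); ÷-6 both sides. So div: (((x - 5)^2) + 9) + 2 = 47.
Step 2. [(((x - 5)^2) + 9) + 2 = 47] subtract 2: x sits inside (… + 2), so sub: ((x - 5)^2) + 9 = 45.
Step 3. [((x - 5)^2) + 9 = 45] +9 is outermost — subtract 9 both sides, so sub: (x - 5)^2 = 36.
Step 4. [(x - 5)^2 = 36] LHS squared, RHS 36 ≥ 0: apply √ (±), so sqrt: x - 5 = 6 or -6.
Step 5. [x - 5 = 6 or -6] 5 comes off first (add 5), so sub: x = 11 or -1.

Answer: x ∈ {-1, 11}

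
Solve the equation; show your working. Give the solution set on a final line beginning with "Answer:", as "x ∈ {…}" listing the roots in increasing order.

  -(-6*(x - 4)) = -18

Step 1. [-(-6*(x - 4)) = -18] LHS negated; negate both sides ⇒ neg: -6*(x - 4) = 18.
Step 2. [-6*(x - 4) = 18] divide by the outer -6, so div: x - 4 = -3.
Step 3. [x - 4 = -3] add 4: x sits inside (… - 4), so sub: x = 1.

Answer: x ∈ {1}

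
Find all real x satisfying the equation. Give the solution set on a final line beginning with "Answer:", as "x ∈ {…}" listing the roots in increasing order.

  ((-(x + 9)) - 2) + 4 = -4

Step 1. [((-(x + 9)) - 2) + 4 = -4] 4 comes off first (subtract 4), so sub: (-(x + 9)) - 2 = -8.
Step 2. [(-(x + 9)) - 2 = -8] the outer -2 inverts by adding 2, so sub: -(x + 9) = -6.
Step 3. [-(x + 9) = -6] leading − — multiply by −1, so neg: x + 9 = 6.
Step 4. [x + 9 = 6] the outer +9 inverts by subtracting 9. So sub: x = -3.

Answer: x ∈ {-3}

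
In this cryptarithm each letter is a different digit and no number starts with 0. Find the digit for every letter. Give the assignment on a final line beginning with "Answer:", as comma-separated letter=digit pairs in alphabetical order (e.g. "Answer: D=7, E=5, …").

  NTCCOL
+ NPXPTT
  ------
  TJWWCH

Step 1. [col 1: L + T ≡ H (mod 10)] several values work for T in column 1 (L + T ≡ H (mod 10), carry-in 0); try T=2 ⇒ T=2.
Step 2. [col 1: L + T ≡ H (mod 10)] column 1 (L + T ≡ H (mod 10), carry-in 0) doesn't pin H yet; pick H=0 and continue ⇒ H=0.
Step 3. [col 1: L + T ≡ H (mod 10)] column 1 reads L+T+carry(0)=H with T=2, H=0; with digits 0,2 already taken and all letters distinct, the only value for L is 8, so L=8.
Step 4. [col 2: O + T ≡ C (mod 10)] several values work for O in column 2 (O + T ≡ C (mod 10), carry-in 1); try O=4. So O=4.
Step 5. [col 2: O + T ≡ C (mod 10)] in column 2 we have O+T≡C with carry-in 1; given O=4, T=2 and digits 0,2,4,8 already taken and all letters distinct, that pins C to 7, so C=7.
Step 6. [col 3: C + P ≡ W (mod 10)] no forcing yet in column 3 (carry-in 0); W=3 is free and consistent — try it ⇒ W=3.
Step 7. [col 3: C + P ≡ W (mod 10)] column 3: given C=7, W=3, carry-in 0, and digits 0,2,3,4,7,8 already taken and all letters distinct, C+P≡W (mod 10) forces P=6. So P=6.
Step 8. [col 4: C + X ≡ W (mod 10)] in column 4 we have C+X≡W with carry-in 1; given C=7, W=3 and digits 0,2,3,4,6,7,8 already taken and all letters distinct, that pins X to 5 ⇒ X=5.
Step 9. [col 5: T + P ≡ J (mod 10)] column 5 reads T+P+carry(1)=J with T=2, P=6; with digits 0,2,3,4,5,6,7,8 already taken and all letters distinct, the only value for J is 9. So J=9.
Step 10. [col 6: N + N ≡ T (mod 10)] column 6 reads N+N+carry(0)=T with T=2; with digits 0,2,3,4,5,6,7,8,9 already taken and all letters distinct, the only value for N is 1, so N=1.

Answer: C=7, H=0, J=9, L=8, N=1, O=4, P=6, T=2, W=3, X=5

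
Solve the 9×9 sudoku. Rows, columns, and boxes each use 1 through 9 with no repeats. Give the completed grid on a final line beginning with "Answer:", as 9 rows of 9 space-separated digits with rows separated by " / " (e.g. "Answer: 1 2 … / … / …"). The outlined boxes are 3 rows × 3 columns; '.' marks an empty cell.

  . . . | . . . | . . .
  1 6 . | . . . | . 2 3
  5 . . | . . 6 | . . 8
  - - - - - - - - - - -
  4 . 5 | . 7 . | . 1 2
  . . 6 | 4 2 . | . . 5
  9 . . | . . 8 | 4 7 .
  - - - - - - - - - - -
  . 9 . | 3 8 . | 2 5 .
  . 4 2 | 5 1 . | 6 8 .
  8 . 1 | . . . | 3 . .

Step 1. [r7c3∈{7}] r7c3's peers cover all but 7 ⇒ r7c3=7.
Step 2. [r6c3∈{3}] r6c3's peers cover all but 3. So r6c3=3.
Step 3. [r1c1∈{2,3,7}] in col 1, 2 fits only at r1c1, so r1c1=2.
Step 4. [r7c6∈{4}] only 4 remains possible at r7c6. So r7c6=4.
Step 5. [r3c4∈{1,2,7,9}] r3c4 is the only open cell in row 3 admitting 2, so r3c4=2.
Step 6. [r4c4∈{6,9}] r4c4 is the only open cell in row 4 admitting 6 ⇒ r4c4=6.
Step 7. [r3c7∈{1,7,9}] in row 3, 1 fits only at r3c7. So r3c7=1.
Step 8. [r6c4∈{1}] only 1 remains possible at r6c4, so r6c4=1.
Step 9. [r1c6∈{1,3,5,7,9}] r1c6 is the only open cell in row 1 admitting 1 ⇒ r1c6=1.
Step 10. [r2c6∈{5,7,9}] 5 has one home in col 6: r2c6 ⇒ r2c6=5.
Step 11. [r3c2∈{3,7}] in row 3, 7 fits only at r3c2. So r3c2=7.
Step 12. [r4c2∈{8}] r4c2 has the single candidate 8 ⇒ r4c2=8.
Step 13. [r4c7∈{9}] nothing but 9 survives at r4c7 ⇒ r4c7=9.
Step 14. [r1c8∈{4,6,9}] col 8 places 6 nowhere but r1c8. So r1c8=6.
Step 15. [r3c5∈{3,4,9}] 3 has one home in row 3: r3c5, so r3c5=3.
Step 16. [r5c6∈{3,9}] row 5 places 9 nowhere but r5c6. So r5c6=9.
Step 17. [r8c9∈{7,9}] in row 8, 9 fits only at r8c9. So r8c9=9.
Step 18. [r9c9∈{4,7}] box 9 places 7 nowhere but r9c9 ⇒ r9c9=7.
Step 19. [r9c4∈{9}] r9c4's peers cover all but 9, so r9c4=9.
Step 20. [r1c9∈{4}] r1c9 is down to just 4. So r1c9=4.
Step 21. [r3c3∈{4,9}] r3c3 is the only open cell in row 3 admitting 4, so r3c3=4.
Step 22. [r1c5∈{9}] r1c5 has the single candidate 9, so r1c5=9.
Step 23. [r2c7∈{7}] r2c7 has the single candidate 7 ⇒ r2c7=7.
Step 24. [r1c3∈{8}] r1c3 has the single candidate 8. So r1c3=8.
Step 25. [r8c6∈{7}] r8c6 has the single candidate 7 ⇒ r8c6=7.
Step 26. [r2c3∈{9}] only 9 remains possible at r2c3, so r2c3=9.
Step 27. [r6c9∈{6}] r6c9 is down to just 6 ⇒ r6c9=6.
Step 28. [r4c6∈{3}] r4c6's peers cover all but 3 ⇒ r4c6=3.
Step 29. [r1c2∈{3}] only 3 remains possible at r1c2. So r1c2=3.
Step 30. [r6c2∈{2}] r6c2 has the single candidate 2 ⇒ r6c2=2.
Step 31. [r9c5∈{6}] r9c5 is down to just 6 ⇒ r9c5=6.
Step 32. [r1c4∈{7}] r1c4's peers cover all but 7 ⇒ r1c4=7.
Step 33. [r6c5∈{5}] nothing but 5 survives at r6c5. So r6c5=5.
Step 34. [r8c1∈{3}] only 3 remains possible at r8c1 ⇒ r8c1=3.
Step 35. [r5c1∈{7}] r5c1 has the single candidate 7, so r5c1=7.
Step 36. [r2c4∈{8}] nothing but 8 survives at r2c4, so r2c4=8.
Step 37. [r9c2∈{5}] r9c2 has the single candidate 5. So r9c2=5.
Step 38. [r2c5∈{4}] nothing but 4 survives at r2c5 ⇒ r2c5=4.
Step 39. [r3c8∈{9}] nothing but 9 survives at r3c8, so r3c8=9.
Step 40. [r5c8∈{3}] r5c8 is down to just 3, so r5c8=3.
Step 41. [r9c6∈{2}] r9c6 has the single candidate 2 ⇒ r9c6=2.
Step 42. [r1c7∈{5}] only 5 remains possible at r1c7 ⇒ r1c7=5.
Step 43. [r9c8∈{4}] r9c8's peers cover all but 4. So r9c8=4.
Step 44. [r5c2∈{1}] r5c2 is down to just 1, so r5c2=1.
Step 45. [r7c9∈{1}] r7c9's peers cover all but 1 ⇒ r7c9=1.
Step 46. [r5c7∈{8}] r5c7 has the single candidate 8 ⇒ r5c7=8.
Step 47. [r7c1∈{6}] r7c1 is down to just 6, so r7c1=6.

Answer: 2 3 8 7 9 1 5 6 4 / 1 6 9 8 4 5 7 2 3 / 5 7 4 2 3 6 1 9 8 / 4 8 5 6 7 3 9 1 2 / 7 1 6 4 2 9 8 3 5 / 9 2 3 1 5 8 4 7 6 / 6 9 7 3 8 4 2 5 1 / 3 4 2 5 1 7 6 8 9 / 8 5 1 9 6 2 3 4 7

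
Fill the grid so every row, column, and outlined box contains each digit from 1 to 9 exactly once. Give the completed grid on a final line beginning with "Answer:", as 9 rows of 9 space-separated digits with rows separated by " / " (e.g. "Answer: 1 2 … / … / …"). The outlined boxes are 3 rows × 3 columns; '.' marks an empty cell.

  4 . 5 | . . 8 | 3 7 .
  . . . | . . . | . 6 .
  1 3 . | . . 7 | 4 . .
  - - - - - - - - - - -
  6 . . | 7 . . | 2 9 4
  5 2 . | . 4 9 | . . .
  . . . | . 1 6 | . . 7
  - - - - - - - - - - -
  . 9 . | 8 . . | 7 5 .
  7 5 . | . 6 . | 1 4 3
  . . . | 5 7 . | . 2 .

Step 1. [r8c3∈{2,8}] in row 8, 8 fits only at r8c3, so r8c3=8.
Step 2. [r5c4∈{3}] only 3 remains possible at r5c4, so r5c4=3.
Step 3. [r9c1∈{3}] r9c1's peers cover all but 3. So r9c1=3.
Step 4. [r3c8∈{8}] nothing but 8 survives at r3c8. So r3c8=8.
Step 5. [r8c4∈{2,9}] 9 has one home in row 8: r8c4. So r8c4=9.
Step 6. [r7c9∈{6}] r7c9 has the single candidate 6, so r7c9=6.
Step 7. [r7c1∈{2}] nothing but 2 survives at r7c1 ⇒ r7c1=2.
Step 8. [r1c2∈{6}] r1c2 has the single candidate 6, so r1c2=6.
Step 9. [r2c4∈{1,2,4}] r2c4 is the only open cell in col 4 admitting 4, so r2c4=4.
Step 10. [r1c4∈{1,2}] in col 4, 1 fits only at r1c4 ⇒ r1c4=1.
Step 11. [r2c9∈{1,2,5,9}] 1 has one home in row 2: r2c9, so r2c9=1.
Step 12. [r3c9∈{2,5,9}] across col 9, 5 lands solely at r3c9 ⇒ r3c9=5.
Step 13. [r2c7∈{9}] r2c7 has the single candidate 9. So r2c7=9.
Step 14. [r3c3∈{2,9}] across box 1, 9 lands solely at r3c3, so r3c3=9.
Step 15. [r3c5∈{2}] r3c5 is down to just 2. So r3c5=2.
Step 16. [r9c7∈{8}] r9c7 has the single candidate 8. So r9c7=8.
Step 17. [r2c1∈{8}] only 8 remains possible at r2c1. So r2c1=8.
Step 18. [r4c5∈{5,8}] 8 has one home in col 5: r4c5, so r4c5=8.
Step 19. [r4c2∈{1}] r4c2 has the single candidate 1, so r4c2=1.
Step 20. [r9c2∈{4}] r9c2 is down to just 4, so r9c2=4.
Step 21. [r2c5∈{3,5}] across col 5, 5 lands solely at r2c5. So r2c5=5.
Step 22. [r7c6∈{1,3,4}] 4 has one home in row 7: r7c6 ⇒ r7c6=4.
Step 23. [r6c8∈{3}] r6c8's peers cover all but 3. So r6c8=3.
Step 24. [r9c6∈{1}] r9c6 is down to just 1 ⇒ r9c6=1.
Step 25. [r2c3∈{2,7}] across row 2, 2 lands solely at r2c3, so r2c3=2.
Step 26. [r8c6∈{2}] nothing but 2 survives at r8c6 ⇒ r8c6=2.
Step 27. [r7c5∈{3}] r7c5 is down to just 3 ⇒ r7c5=3.
Step 28. [r9c3∈{6}] only 6 remains possible at r9c3 ⇒ r9c3=6.
Step 29. [r6c4∈{2}] r6c4 has the single candidate 2, so r6c4=2.
Step 30. [r4c3∈{3}] only 3 remains possible at r4c3, so r4c3=3.
Step 31. [r5c9∈{8}] nothing but 8 survives at r5c9, so r5c9=8.
Step 32. [r6c2∈{8}] r6c2 is down to just 8, so r6c2=8.
Step 33. [r2c2∈{7}] r2c2's peers cover all but 7 ⇒ r2c2=7.
Step 34. [r6c7∈{5}] r6c7's peers cover all but 5. So r6c7=5.
Step 35. [r5c8∈{1}] r5c8 is down to just 1 ⇒ r5c8=1.
Step 36. [r6c1∈{9}] r6c1 is down to just 9. So r6c1=9.
Step 37. [r9c9∈{9}] nothing but 9 survives at r9c9 ⇒ r9c9=9.
Step 38. [r3c4∈{6}] nothing but 6 survives at r3c4 ⇒ r3c4=6.
Step 39. [r4c6∈{5}] only 5 remains possible at r4c6. So r4c6=5.
Step 40. [r2c6∈{3}] only 3 remains possible at r2c6 ⇒ r2c6=3.
Step 41. [r5c3∈{7}] r5c3 has the single candidate 7 ⇒ r5c3=7.
Step 42. [r5c7∈{6}] r5c7 is down to just 6. So r5c7=6.
Step 43. [r7c3∈{1}] nothing but 1 survives at r7c3 ⇒ r7c3=1.
Step 44. [r1c9∈{2}] r1c9's peers cover all but 2 ⇒ r1c9=2.
Step 45. [r1c5∈{9}] r1c5 is down to just 9, so r1c5=9.
Step 46. [r6c3∈{4}] r6c3 has the single candidate 4. So r6c3=4.

Answer: 4 6 5 1 9 8 3 7 2 / 8 7 2 4 5 3 9 6 1 / 1 3 9 6 2 7 4 8 5 / 6 1 3 7 8 5 2 9 4 / 5 2 7 3 4 9 6 1 8 / 9 8 4 2 1 6 5 3 7 / 2 9 1 8 3 4 7 5 6 / 7 5 8 9 6 2 1 4 3 / 3 4 6 5 7 1 8 2 9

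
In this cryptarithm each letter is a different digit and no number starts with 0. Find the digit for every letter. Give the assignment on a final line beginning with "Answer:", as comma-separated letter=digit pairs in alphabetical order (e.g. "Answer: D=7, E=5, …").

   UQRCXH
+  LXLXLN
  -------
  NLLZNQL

Step 1. [col 1: H + N ≡ L (mod 10)] column 1 (H + N ≡ L (mod 10), carry-in 0) doesn't pin L yet; pick L=3 and continue ⇒ L=3.
Step 2. [col 1: H + N ≡ L (mod 10)] several values work for N in column 1 (H + N ≡ L (mod 10), carry-in 0); try N=1, so N=1.
Step 3. [col 1: H + N ≡ L (mod 10)] in column 1 we have H+N≡L with carry-in 0; given N=1, L=3 and digits 1,3 already taken and all letters distinct, that pins H to 2 ⇒ H=2.
Step 4. [col 2: X + L ≡ Q (mod 10)] Q=8 is one option consistent with column 2 (X + L ≡ Q (mod 10), carry-in 0) — take it ⇒ Q=8.
Step 5. [col 2: X + L ≡ Q (mod 10)] in column 2 we have X+L≡Q with carry-in 0; given L=3, Q=8 and digits 1,2,3,8 already taken and all letters distinct, that pins X to 5, so X=5.
Step 6. [col 3: C + X ≡ N (mod 10)] column 3 reads C+X+carry(0)=N with X=5, N=1; with digits 1,2,3,5,8 already taken and all letters distinct, the only value for C is 6. So C=6.
Step 7. [col 4: R + L ≡ Z (mod 10)] column 4: given L=3, carry-in 1, and digits 1,2,3,5,6,8 already taken and all letters distinct, R+L≡Z (mod 10) forces Z=4, so Z=4.
Step 8. [col 4: R + L ≡ Z (mod 10)] from column 4 (L=3, Z=4, carry-in 1, digits 1,2,3,4,5,6,8 already taken and all letters distinct): R must equal 0. So R=0.
Step 9. [col 6: U + L ≡ L (mod 10)] from column 6 (L=3, carry-in 1, digits 0,1,2,3,4,5,6,8 already taken and all letters distinct): U must equal 9, so U=9.

Answer: C=6, H=2, L=3, N=1, Q=8, R=0, U=9, X=5, Z=4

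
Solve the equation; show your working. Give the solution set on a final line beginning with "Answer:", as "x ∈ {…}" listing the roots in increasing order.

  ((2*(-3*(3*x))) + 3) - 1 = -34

Step 1. [((2*(-3*(3*x))) + 3) - 1 = -34] -1 is outermost — add 1 both sides. So sub: (2*(-3*(3*x))) + 3 = -33.
Step 2. [(2*(-3*(3*x))) + 3 = -33] the outer +3 inverts by subtracting 3 ⇒ sub: 2*(-3*(3*x)) = -36.
Step 3. [2*(-3*(3*x)) = -36] divide by the outer 2 ⇒ div: -3*(3*x) = -18.
Step 4. [-3*(3*x) = -18] divide by the outer -3 ⇒ div: 3*x = 6.
Step 5. [3*x = 6] 3 out front; divide by 3 ⇒ div: x = 2.

Answer: x ∈ {2}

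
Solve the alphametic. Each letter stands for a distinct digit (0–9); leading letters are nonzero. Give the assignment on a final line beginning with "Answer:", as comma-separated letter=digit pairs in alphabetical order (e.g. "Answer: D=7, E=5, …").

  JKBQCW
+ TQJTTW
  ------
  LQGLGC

Step 1. [col 1: W + W ≡ C (mod 10)] column 1 (W + W ≡ C (mod 10), carry-in 0) doesn't pin C yet; pick C=8 and continue, so C=8.
Step 2. [col 1: W + W ≡ C (mod 10)] column 1 (W + W ≡ C (mod 10), carry-in 0) doesn't pin W yet; pick W=4 and continue ⇒ W=4.
Step 3. [col 2: C + T ≡ G (mod 10)] several values work for G in column 2 (C + T ≡ G (mod 10), carry-in 0); try G=5, so G=5.
Step 4. [col 2: C + T ≡ G (mod 10)] column 2 reads C+T+carry(0)=G with C=8, G=5; with digits 4,5,8 already taken and all letters distinct, the only value for T is 7. So T=7.
Step 5. [col 3: Q + T ≡ L (mod 10)] Q=1 is one option consistent with column 3 (Q + T ≡ L (mod 10), carry-in 1) — take it, so Q=1.
Step 6. [col 3: Q + T ≡ L (mod 10)] column 3: given Q=1, T=7, carry-in 1, and digits 1,4,5,7,8 already taken and all letters distinct, Q+T≡L (mod 10) forces L=9. So L=9.
Step 7. [col 4: B + J ≡ G (mod 10)] J=2 is one option consistent with column 4 (B + J ≡ G (mod 10), carry-in 0) — take it ⇒ J=2.
Step 8. [col 4: B + J ≡ G (mod 10)] column 4: given J=2, G=5, carry-in 0, and digits 1,2,4,5,7,8,9 already taken and all letters distinct, B+J≡G (mod 10) forces B=3 ⇒ B=3.
Step 9. [col 5: K + Q ≡ Q (mod 10)] column 5: given Q=1, carry-in 0, and digits 1,2,3,4,5,7,8,9 already taken and all letters distinct, K+Q≡Q (mod 10) forces K=0 ⇒ K=0.

Answer: B=3, C=8, G=5, J=2, K=0, L=9, Q=1, T=7, W=4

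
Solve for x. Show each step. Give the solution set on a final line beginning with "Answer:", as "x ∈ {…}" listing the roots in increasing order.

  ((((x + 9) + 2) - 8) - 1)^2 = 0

Step 1. [((((x + 9) + 2) - 8) - 1)^2 = 0] LHS squared, RHS 0 ≥ 0: apply √ (±) ⇒ sqrt: (((x + 9) + 2) - 8) - 1 = 0.
Step 2. [(((x + 9) + 2) - 8) - 1 = 0] -1 is outermost — add 1 both sides. So sub: ((x + 9) + 2) - 8 = 1.
Step 3. [((x + 9) + 2) - 8 = 1] the outer -8 inverts by adding 8 ⇒ sub: (x + 9) + 2 = 9.
Step 4. [(x + 9) + 2 = 9] peel the +2: subtract 2 from each side, so sub: x + 9 = 7.
Step 5. [x + 9 = 7] +9 is outermost — subtract 9 both sides ⇒ sub: x = -2.

Answer: x ∈ {-2}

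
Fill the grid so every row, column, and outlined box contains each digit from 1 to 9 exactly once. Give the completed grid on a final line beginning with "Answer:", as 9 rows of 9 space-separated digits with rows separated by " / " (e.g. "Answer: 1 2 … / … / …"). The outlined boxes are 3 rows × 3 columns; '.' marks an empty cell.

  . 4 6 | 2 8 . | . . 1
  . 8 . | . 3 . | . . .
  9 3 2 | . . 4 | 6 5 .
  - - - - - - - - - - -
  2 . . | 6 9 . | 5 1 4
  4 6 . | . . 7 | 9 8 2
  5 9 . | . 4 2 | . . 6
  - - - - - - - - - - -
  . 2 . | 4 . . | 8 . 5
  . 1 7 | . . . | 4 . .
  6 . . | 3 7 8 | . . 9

Step 1. [r2c9∈{7}] r2c9 is down to just 7 ⇒ r2c9=7.
Step 2. [r2c6∈{1,5,6,9}] r2c6 is the only open cell in row 2 admitting 6 ⇒ r2c6=6.
Step 3. [r3c5∈{1}] r3c5's peers cover all but 1 ⇒ r3c5=1.
Step 4. [r5c3∈{1,3}] in row 5, 3 fits only at r5c3. So r5c3=3.
Step 5. [r9c8∈{2}] r9c8 has the single candidate 2, so r9c8=2.
Step 6. [r7c8∈{3,6,7}] in row 7, 7 fits only at r7c8. So r7c8=7.
Step 7. [r2c3∈{1,5}] r2c3 is the only open cell in box 1 admitting 5. So r2c3=5.
Step 8. [r6c8∈{3}] r6c8 is down to just 3, so r6c8=3.
Step 9. [r2c4∈{9}] nothing but 9 survives at r2c4 ⇒ r2c4=9.
Step 10. [r8c4∈{5}] r8c4 is down to just 5. So r8c4=5.
Step 11. [r6c4∈{1,8}] r6c4 is the only open cell in col 4 admitting 8. So r6c4=8.
Step 12. [r7c3∈{9}] r7c3 is down to just 9 ⇒ r7c3=9.
Step 13. [r8c5∈{2,6}] r8c5 is the only open cell in row 8 admitting 2, so r8c5=2.
Step 14. [r8c9∈{3}] r8c9's peers cover all but 3 ⇒ r8c9=3.
Step 15. [r9c3∈{4}] r9c3 is down to just 4 ⇒ r9c3=4.
Step 16. [r6c7∈{7}] only 7 remains possible at r6c7 ⇒ r6c7=7.
Step 17. [r1c8∈{9}] r1c8 is down to just 9, so r1c8=9.
Step 18. [r5c4∈{1}] r5c4 has the single candidate 1. So r5c4=1.
Step 19. [r4c2∈{7}] r4c2 has the single candidate 7. So r4c2=7.
Step 20. [r8c8∈{6}] nothing but 6 survives at r8c8. So r8c8=6.
Step 21. [r9c2∈{5}] nothing but 5 survives at r9c2. So r9c2=5.
Step 22. [r9c7∈{1}] r9c7 has the single candidate 1. So r9c7=1.
Step 23. [r7c5∈{6}] r7c5's peers cover all but 6 ⇒ r7c5=6.
Step 24. [r2c8∈{4}] r2c8 has the single candidate 4, so r2c8=4.
Step 25. [r1c1∈{7}] nothing but 7 survives at r1c1, so r1c1=7.
Step 26. [r7c6∈{1}] only 1 remains possible at r7c6 ⇒ r7c6=1.
Step 27. [r3c4∈{7}] r3c4 has the single candidate 7, so r3c4=7.
Step 28. [r8c1∈{8}] r8c1's peers cover all but 8, so r8c1=8.
Step 29. [r8c6∈{9}] only 9 remains possible at r8c6. So r8c6=9.
Step 30. [r3c9∈{8}] r3c9 is down to just 8 ⇒ r3c9=8.
Step 31. [r2c1∈{1}] r2c1 has the single candidate 1 ⇒ r2c1=1.
Step 32. [r5c5∈{5}] nothing but 5 survives at r5c5 ⇒ r5c5=5.
Step 33. [r2c7∈{2}] r2c7's peers cover all but 2. So r2c7=2.
Step 34. [r1c6∈{5}] nothing but 5 survives at r1c6. So r1c6=5.
Step 35. [r4c6∈{3}] only 3 remains possible at r4c6 ⇒ r4c6=3.
Step 36. [r1c7∈{3}] only 3 remains possible at r1c7. So r1c7=3.
Step 37. [r7c1∈{3}] r7c1's peers cover all but 3, so r7c1=3.
Step 38. [r6c3∈{1}] r6c3 is down to just 1 ⇒ r6c3=1.
Step 39. [r4c3∈{8}] nothing but 8 survives at r4c3, so r4c3=8.

Answer: 7 4 6 2 8 5 3 9 1 / 1 8 5 9 3 6 2 4 7 / 9 3 2 7 1 4 6 5 8 / 2 7 8 6 9 3 5 1 4 / 4 6 3 1 5 7 9 8 2 / 5 9 1 8 4 2 7 3 6 / 3 2 9 4 6 1 8 7 5 / 8 1 7 5 2 9 4 6 3 / 6 5 4 3 7 8 1 2 9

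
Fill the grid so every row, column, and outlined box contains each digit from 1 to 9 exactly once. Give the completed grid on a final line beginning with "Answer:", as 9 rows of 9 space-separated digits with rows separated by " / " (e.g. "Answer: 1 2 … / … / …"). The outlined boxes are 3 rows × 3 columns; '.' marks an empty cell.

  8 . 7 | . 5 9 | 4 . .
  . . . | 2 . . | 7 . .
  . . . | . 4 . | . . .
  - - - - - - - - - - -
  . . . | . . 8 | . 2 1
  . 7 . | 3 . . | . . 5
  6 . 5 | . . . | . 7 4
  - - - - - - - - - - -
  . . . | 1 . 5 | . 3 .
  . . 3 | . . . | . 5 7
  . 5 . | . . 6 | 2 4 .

Step 1. [r6c4∈{9}] r6c4's peers cover all but 9. So r6c4=9.
Step 2. [r8c7∈{1,6,8,9}] in box 9, 1 fits only at r8c7. So r8c7=1.
Step 3. [r8c2∈{2,4,6,8,9}] across row 8, 6 lands solely at r8c2. So r8c2=6.
Step 4. [r3c7∈{3,5,6,8,9}] col 7 places 5 nowhere but r3c7 ⇒ r3c7=5.
Step 5. [r1c4∈{6}] nothing but 6 survives at r1c4. So r1c4=6.
Step 6. [r9c5∈{3,7,8,9}] row 9 places 3 nowhere but r9c5, so r9c5=3.
Step 7. [r2c1∈{1,3,4,5,9}] row 2 places 5 nowhere but r2c1, so r2c1=5.
Step 8. [r1c8∈{1}] r1c8's peers cover all but 1, so r1c8=1.
Step 9. [r3c6∈{1,3,7}] 7 has one home in col 6: r3c6 ⇒ r3c6=7.
Step 10. [r3c4∈{8}] r3c4's peers cover all but 8, so r3c4=8.
Step 11. [r2c5∈{1}] nothing but 1 survives at r2c5, so r2c5=1.
Step 12. [r6c5∈{2}] nothing but 2 survives at r6c5, so r6c5=2.
Step 13. [r5c5∈{6}] only 6 remains possible at r5c5 ⇒ r5c5=6.
Step 14. [r8c4∈{4}] r8c4 is down to just 4, so r8c4=4.
Step 15. [r9c4∈{7}] nothing but 7 survives at r9c4 ⇒ r9c4=7.
Step 16. [r5c6∈{1,4}] across col 6, 4 lands solely at r5c6 ⇒ r5c6=4.
Step 17. [r4c7∈{3,6,9}] row 4 places 6 nowhere but r4c7. So r4c7=6.
Step 18. [r7c9∈{6,8,9}] row 7 places 6 nowhere but r7c9, so r7c9=6.
Step 19. [r7c1∈{2,4,7,9}] row 7 places 7 nowhere but r7c1, so r7c1=7.
Step 20. [r4c1∈{3,4,9}] 4 has one home in col 1: r4c1, so r4c1=4.
Step 21. [r3c1∈{1,2,3,9}] 3 has one home in col 1: r3c1. So r3c1=3.
Step 22. [r4c3∈{9}] r4c3 has the single candidate 9. So r4c3=9.
Step 23. [r1c2∈{2}] r1c2's peers cover all but 2, so r1c2=2.
Step 24. [r7c3∈{2,4,8}] 2 has one home in row 7: r7c3, so r7c3=2.
Step 25. [r8c1∈{9}] r8c1 has the single candidate 9 ⇒ r8c1=9.
Step 26. [r9c9∈{8,9}] r9c9 is the only open cell in row 9 admitting 9 ⇒ r9c9=9.
Step 27. [r7c7∈{8}] r7c7 has the single candidate 8 ⇒ r7c7=8.
Step 28. [r5c8∈{8,9}] box 6 places 8 nowhere but r5c8, so r5c8=8.
Step 29. [r5c3∈{1}] only 1 remains possible at r5c3, so r5c3=1.
Step 30. [r3c3∈{6}] nothing but 6 survives at r3c3 ⇒ r3c3=6.
Step 31. [r3c8∈{9}] nothing but 9 survives at r3c8. So r3c8=9.
Step 32. [r6c2∈{3,8}] row 6 places 8 nowhere but r6c2, so r6c2=8.
Step 33. [r7c2∈{4}] only 4 remains possible at r7c2 ⇒ r7c2=4.
Step 34. [r1c9∈{3}] only 3 remains possible at r1c9. So r1c9=3.
Step 35. [r8c6∈{2}] nothing but 2 survives at r8c6 ⇒ r8c6=2.
Step 36. [r9c3∈{8}] only 8 remains possible at r9c3. So r9c3=8.
Step 37. [r9c1∈{1}] r9c1's peers cover all but 1 ⇒ r9c1=1.
Step 38. [r2c8∈{6}] r2c8's peers cover all but 6. So r2c8=6.
Step 39. [r2c3∈{4}] r2c3 is down to just 4. So r2c3=4.
Step 40. [r8c5∈{8}] nothing but 8 survives at r8c5 ⇒ r8c5=8.
Step 41. [r2c6∈{3}] r2c6 is down to just 3 ⇒ r2c6=3.
Step 42. [r6c7∈{3}] r6c7's peers cover all but 3 ⇒ r6c7=3.
Step 43. [r3c2∈{1}] r3c2 is down to just 1. So r3c2=1.
Step 44. [r6c6∈{1}] only 1 remains possible at r6c6. So r6c6=1.
Step 45. [r3c9∈{2}] r3c9 is down to just 2 ⇒ r3c9=2.
Step 46. [r5c7∈{9}] r5c7 has the single candidate 9 ⇒ r5c7=9.
Step 47. [r2c9∈{8}] r2c9 is down to just 8 ⇒ r2c9=8.
Step 48. [r4c2∈{3}] r4c2's peers cover all but 3, so r4c2=3.
Step 49. [r4c5∈{7}] only 7 remains possible at r4c5. So r4c5=7.
Step 50. [r7c5∈{9}] r7c5 is down to just 9, so r7c5=9.
Step 51. [r4c4∈{5}] r4c4 has the single candidate 5. So r4c4=5.
Step 52. [r5c1∈{2}] r5c1 is down to just 2. So r5c1=2.
Step 53. [r2c2∈{9}] r2c2's peers cover all but 9, so r2c2=9.

Answer: 8 2 7 6 5 9 4 1 3 / 5 9 4 2 1 3 7 6 8 / 3 1 6 8 4 7 5 9 2 / 4 3 9 5 7 8 6 2 1 / 2 7 1 3 6 4 9 8 5 / 6 8 5 9 2 1 3 7 4 / 7 4 2 1 9 5 8 3 6 / 9 6 3 4 8 2 1 5 7 / 1 5 8 7 3 6 2 4 9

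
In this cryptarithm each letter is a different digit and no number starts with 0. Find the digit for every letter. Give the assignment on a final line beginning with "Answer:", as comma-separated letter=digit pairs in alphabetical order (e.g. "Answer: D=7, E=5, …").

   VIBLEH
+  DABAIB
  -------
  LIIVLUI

Step 1. [col 1: H + B ≡ I (mod 10)] no forcing yet in column 1 (carry-in 0); H=9 is free and consistent — try it. So H=9.
Step 2. [col 1: H + B ≡ I (mod 10)] no forcing yet in column 1 (carry-in 0); B=4 is free and consistent — try it ⇒ B=4.
Step 3. [L] the sum has 7 digits but both addends have 6; that extra leading digit L is the final carry, namely 1. So L=1.
Step 4. [col 1: H + B ≡ I (mod 10)] column 1 reads H+B+carry(0)=I with H=9, B=4; with digits 1,4,9 already taken and all letters distinct, the only value for I is 3 ⇒ I=3.
Step 5. [col 2: E + I ≡ U (mod 10)] column 2 (E + I ≡ U (mod 10), carry-in 1) doesn't pin E yet; pick E=2 and continue, so E=2.
Step 6. [col 2: E + I ≡ U (mod 10)] column 2: given E=2, I=3, carry-in 1, and digits 1,2,3,4,9 already taken and all letters distinct, E+I≡U (mod 10) forces U=6. So U=6.
Step 7. [col 3: L + A ≡ L (mod 10)] from column 3 (L=1, carry-in 0, digits 1,2,3,4,6,9 already taken and all letters distinct): A must equal 0 ⇒ A=0.
Step 8. [col 4: B + B ≡ V (mod 10)] in column 4 we have B+B≡V with carry-in 0; given B=4 and digits 0,1,2,3,4,6,9 already taken and all letters distinct, that pins V to 8. So V=8.
Step 9. [col 6: V + D ≡ I (mod 10)] in column 6 we have V+D≡I with carry-in 0; given V=8, I=3 and digits 0,1,2,3,4,6,8,9 already taken and all letters distinct, that pins D to 5, so D=5.

Answer: A=0, B=4, D=5, E=2, H=9, I=3, L=1, U=6, V=8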